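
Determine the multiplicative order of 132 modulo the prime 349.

The order of 132 must divide p − 1 = 348 = 2^2 · 3 · 29.
Divisors: 1, 2, 3, 4, 6, 12, 29, 58, 87, 116, 174, 348.
Check each in increasing order: 132^1 ≡ 132;  132^2 ≡ 323;  132^3 ≡ 58;  132^4 ≡ 327;  132^6 ≡ 223;  132^12 ≡ 171;  132^29 ≡ 24;  132^58 ≡ 227;  132^87 ≡ 213;  132^116 ≡ 226;  132^174 ≡ 348;  132^348 ≡ 1.
Smallest exponent giving 1 is 348.

348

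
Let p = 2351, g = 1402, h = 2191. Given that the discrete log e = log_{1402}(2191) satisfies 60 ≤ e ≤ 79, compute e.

71

Compute 1402^60 mod 2351 = 828, then multiply by 1402 repeatedly:
  1402^60=828  1402^61=1813  1402^62=395  1402^63=1305  1402^64=532
  1402^65=597  1402^66=38  1402^67=1554  1402^68=1682  1402^69=111
  1402^70=456  1402^71=2191
Found 2191 at exponent 71.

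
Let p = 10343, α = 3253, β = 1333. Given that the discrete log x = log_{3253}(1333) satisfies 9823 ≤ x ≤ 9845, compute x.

Compute 3253^9823 mod 10343 = 6245, then multiply by 3253 repeatedly:
  3253^9823=6245  3253^9824=1333
Found 1333 at exponent 9824.

9824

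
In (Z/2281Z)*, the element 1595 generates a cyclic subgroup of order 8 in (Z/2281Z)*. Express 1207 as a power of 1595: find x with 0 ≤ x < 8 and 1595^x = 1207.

7

Successive powers of 1595 modulo 2281:
  1595^0=1  1595^1=1595  1595^2=710  1595^3=1074  1595^4=2280  1595^5=686
  1595^6=1571  1595^7=1207
So 1595^7 ≡ 1207 (mod 2281), giving x = 7.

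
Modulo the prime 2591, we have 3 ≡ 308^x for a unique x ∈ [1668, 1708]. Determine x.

Compute 308^1668 mod 2591 = 648, then multiply by 308 repeatedly:
  308^1668=648  308^1669=77  308^1670=397  308^1671=499  308^1672=823
  308^1673=2157  308^1674=1060  308^1675=14  308^1676=1721  308^1677=1504
  308^1678=2034  308^1679=2041  308^1680=1606  308^1681=2358  308^1682=784
  308^1683=509  308^1684=1312  308^1685=2491  308^1686=292  308^1687=1842
  308^1688=2498  308^1689=2448  308^1690=3
Found 3 at exponent 1690.

1690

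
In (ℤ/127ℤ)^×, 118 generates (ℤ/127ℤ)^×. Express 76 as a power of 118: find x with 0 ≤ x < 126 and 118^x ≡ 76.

114

Baby-step giant-step with m = ceil(sqrt(126)) = 12.
Baby table (118^j mod 127 for j=0..11):
  0:1  1:118  2:81  3:33  4:84  5:6  6:73  7:105
  8:71  9:123  10:36  11:57
Giant step factor: 118^(-12) ≡ 76 (mod 127).
Scan 76·76^i mod 127 for i = 0, 1, …:
  i=0: 76   i=1: 61   i=2: 64   i=3: 38
  i=4: 94   i=5: 32   i=6: 19   i=7: 47
  i=8: 16   i=9: 73
Match at i=9, j=6: x = 9·12 + 6 = 114.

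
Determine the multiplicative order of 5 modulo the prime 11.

5

The order of 5 must divide p − 1 = 10 = 2 · 5.
Divisors: 1, 2, 5, 10.
Check each in increasing order: 5^1 ≡ 5;  5^2 ≡ 3;  5^5 ≡ 1.
Smallest exponent giving 1 is 5.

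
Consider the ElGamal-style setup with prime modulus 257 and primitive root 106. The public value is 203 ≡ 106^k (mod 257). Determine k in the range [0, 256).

91

Baby-step giant-step with m = ceil(sqrt(256)) = 16.
Baby table (106^j mod 257 for j=0..15):
  0:1  1:106  2:185  3:78  4:44  5:38  6:173  7:91
  8:137  9:130  10:159  11:149  12:117  13:66  14:57  15:131
Giant step factor: 106^(-16) ≡ 225 (mod 257).
Scan 203·225^i mod 257 for i = 0, 1, …:
  i=0: 203   i=1: 186   i=2: 216   i=3: 27
  i=4: 164   i=5: 149
Match at i=5, j=11: k = 5·16 + 11 = 91.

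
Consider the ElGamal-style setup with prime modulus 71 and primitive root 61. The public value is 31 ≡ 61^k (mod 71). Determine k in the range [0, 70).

59

Baby-step giant-step with m = ceil(sqrt(70)) = 9.
Baby table (61^j mod 71 for j=0..8):
  0:1  1:61  2:29  3:65  4:60  5:39  6:36  7:66
  8:50
Giant step factor: 61^(-9) ≡ 47 (mod 71).
Scan 31·47^i mod 71 for i = 0, 1, …:
  i=0: 31   i=1: 37   i=2: 35   i=3: 12
  i=4: 67   i=5: 25   i=6: 39
Match at i=6, j=5: k = 6·9 + 5 = 59.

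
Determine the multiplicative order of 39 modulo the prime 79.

The order of 39 must divide p − 1 = 78 = 2 · 3 · 13.
Divisors: 1, 2, 3, 6, 13, 26, 39, 78.
Check each in increasing order: 39^1 ≡ 39;  39^2 ≡ 20;  39^3 ≡ 69;  39^6 ≡ 21;  39^13 ≡ 56;  39^26 ≡ 55;  39^39 ≡ 78;  39^78 ≡ 1.
Smallest exponent giving 1 is 78.

78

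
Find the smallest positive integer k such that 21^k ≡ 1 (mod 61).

12

The order of 21 must divide p − 1 = 60 = 2^2 · 3 · 5.
Divisors: 1, 2, 3, 4, 5, 6, 10, 12, 15, 20, 30, 60.
Check each in increasing order: 21^1 ≡ 21;  21^2 ≡ 14;  21^3 ≡ 50;  21^4 ≡ 13;  21^5 ≡ 29;  21^6 ≡ 60;  21^10 ≡ 48;  21^12 ≡ 1.
Smallest exponent giving 1 is 12.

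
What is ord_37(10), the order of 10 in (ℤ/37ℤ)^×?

3

The order of 10 must divide p − 1 = 36 = 2^2 · 3^2.
Divisors: 1, 2, 3, 4, 6, 9, 12, 18, 36.
Check each in increasing order: 10^1 ≡ 10;  10^2 ≡ 26;  10^3 ≡ 1.
Smallest exponent giving 1 is 3.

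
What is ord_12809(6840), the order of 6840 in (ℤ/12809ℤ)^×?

The order of 6840 must divide p − 1 = 12808 = 2^3 · 1601.
Divisors: 1, 2, 4, 8, 1601, 3202, 6404, 12808.
Check each in increasing order: 6840^1 ≡ 6840;  6840^2 ≡ 7132;  6840^4 ≡ 885;  6840^8 ≡ 1876;  6840^1601 ≡ 2521;  6840^3202 ≡ 2177;  6840^6404 ≡ 12808;  6840^12808 ≡ 1.
Smallest exponent giving 1 is 12808.

12808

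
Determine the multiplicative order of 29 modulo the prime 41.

40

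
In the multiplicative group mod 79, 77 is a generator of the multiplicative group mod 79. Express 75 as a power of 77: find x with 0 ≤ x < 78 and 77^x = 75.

41

Baby-step giant-step with m = ceil(sqrt(78)) = 9.
Baby table (77^j mod 79 for j=0..8):
  0:1  1:77  2:4  3:71  4:16  5:47  6:64  7:30
  8:19
Giant step factor: 77^(-9) ≡ 27 (mod 79).
Scan 75·27^i mod 79 for i = 0, 1, …:
  i=0: 75   i=1: 50   i=2: 7   i=3: 31
  i=4: 47
Match at i=4, j=5: x = 4·9 + 5 = 41.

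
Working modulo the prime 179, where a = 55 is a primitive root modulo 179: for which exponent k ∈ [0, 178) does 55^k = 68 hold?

36

Baby-step giant-step with m = ceil(sqrt(178)) = 14.
Baby table (55^j mod 179 for j=0..13):
  0:1  1:55  2:161  3:84  4:145  5:99  6:75  7:8
  8:82  9:35  10:135  11:86  12:76  13:63
Giant step factor: 55^(-14) ≡ 14 (mod 179).
Scan 68·14^i mod 179 for i = 0, 1, …:
  i=0: 68   i=1: 57   i=2: 82
Match at i=2, j=8: k = 2·14 + 8 = 36.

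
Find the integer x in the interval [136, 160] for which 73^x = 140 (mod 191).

143

Compute 73^136 mod 191 = 102, then multiply by 73 repeatedly:
  73^136=102  73^137=188  73^138=163  73^139=57  73^140=150
  73^141=63  73^142=15  73^143=140
Found 140 at exponent 143.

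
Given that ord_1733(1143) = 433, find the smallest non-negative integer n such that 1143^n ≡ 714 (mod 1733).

Baby-step giant-step with m = ceil(sqrt(433)) = 21.
Baby table (1143^j mod 1733 for j=0..20):
  0:1  1:1143  2:1500  3:563  4:566  5:529  6:1563  7:1519
  8:1484  9:1338  10:828  11:186  12:1172  13:1720  14:738  15:1296
  16:1346  17:1307  18:55  19:477  20:1049
Giant step factor: 1143^(-21) ≡ 280 (mod 1733).
Scan 714·280^i mod 1733 for i = 0, 1, …:
  i=0: 714   i=1: 625   i=2: 1700   i=3: 1158
  i=4: 169   i=5: 529
Match at i=5, j=5: n = 5·21 + 5 = 110.

110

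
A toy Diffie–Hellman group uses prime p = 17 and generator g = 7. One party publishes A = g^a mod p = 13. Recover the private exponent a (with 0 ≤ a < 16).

12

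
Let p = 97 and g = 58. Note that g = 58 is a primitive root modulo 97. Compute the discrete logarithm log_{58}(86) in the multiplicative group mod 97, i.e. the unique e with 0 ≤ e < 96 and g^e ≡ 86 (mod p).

58

Baby-step giant-step with m = ceil(sqrt(96)) = 10.
Baby table (58^j mod 97 for j=0..9):
  0:1  1:58  2:66  3:45  4:88  5:60  6:85  7:80
  8:81  9:42
Giant step factor: 58^(-10) ≡ 53 (mod 97).
Scan 86·53^i mod 97 for i = 0, 1, …:
  i=0: 86   i=1: 96   i=2: 44   i=3: 4
  i=4: 18   i=5: 81
Match at i=5, j=8: e = 5·10 + 8 = 58.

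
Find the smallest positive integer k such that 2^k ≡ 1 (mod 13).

12

The order of 2 must divide p − 1 = 12 = 2^2 · 3.
Divisors: 1, 2, 3, 4, 6, 12.
Check each in increasing order: 2^1 ≡ 2;  2^2 ≡ 4;  2^3 ≡ 8;  2^4 ≡ 3;  2^6 ≡ 12;  2^12 ≡ 1.
Smallest exponent giving 1 is 12.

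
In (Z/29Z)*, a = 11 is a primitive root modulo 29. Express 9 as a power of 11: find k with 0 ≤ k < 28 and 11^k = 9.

Successive powers of 11 modulo 29:
  11^0=1  11^1=11  11^2=5  11^3=26  11^4=25  11^5=14
  11^6=9
So 11^6 ≡ 9 (mod 29), giving k = 6.

6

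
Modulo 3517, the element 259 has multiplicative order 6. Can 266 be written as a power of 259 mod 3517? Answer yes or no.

no

⟨259⟩ has order 6; its elements mod 3517 are {1, 258, 259, 3258, 3259, 3516}.
266 is not in this set.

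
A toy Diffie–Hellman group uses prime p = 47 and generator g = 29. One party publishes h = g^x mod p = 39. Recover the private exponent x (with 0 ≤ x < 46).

Baby-step giant-step with m = ceil(sqrt(46)) = 7.
Baby table (29^j mod 47 for j=0..6):
  0:1  1:29  2:42  3:43  4:25  5:20  6:16
Giant step factor: 29^(-7) ≡ 39 (mod 47).
Scan 39·39^i mod 47 for i = 0, 1, …:
  i=0: 39   i=1: 17   i=2: 5   i=3: 7
  i=4: 38   i=5: 25
Match at i=5, j=4: x = 5·7 + 4 = 39.

39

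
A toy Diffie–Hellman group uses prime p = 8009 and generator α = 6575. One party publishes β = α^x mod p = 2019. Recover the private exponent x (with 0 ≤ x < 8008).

Baby-step giant-step with m = ceil(sqrt(8008)) = 90.
Baby table (6575^j mod 8009 for j=0..89):
  0:1  1:6575  2:6052  3:3188  4:1547  5:95  6:7932  7:6301
  8:6527  9:2803  10:1016  11:694  12:5929  13:3372  14:1988  15:412
  16:1858  17:2625  18:7989  19:4653  20:7104  21:312  22:1096  23:6109
  24:1540  25:2124  26:5613  27:3  28:3707  29:2138  30:1555  31:4641
  32:285  33:7778  34:2885  35:3563  36:400  37:3048  38:2082  39:1769
  40:2107  41:5964  42:1236  43:5574  44:7875  45:7949  46:5950  47:5294
  48:936  49:3288  50:2309  51:4620  52:6372  53:821  54:9  55:3112
  56:6414  57:4665  58:5914  59:855  60:7316  61:646  62:2680  63:1200
  64:1135  65:6246  66:5307  67:6321  68:1874  69:3708  70:704  71:7607
  72:7829  73:1832  74:7873  75:2808  76:1855  77:6927  78:5851  79:3098
  80:2463  81:27  82:1327  83:3224  84:5986  85:1724  86:2565  87:5930
  88:1938  89:31
Giant step factor: 6575^(-90) ≡ 7811 (mod 8009).
Scan 2019·7811^i mod 8009 for i = 0, 1, …:
  i=0: 2019   i=1: 688   i=2: 7938   i=3: 6049
  i=4: 3648   i=5: 6515   i=6: 7488   i=7: 7050
  i=8: 5675   i=9: 5619     …   i=69: 5172
  i=70: 1096
Match at i=70, j=22: x = 70·90 + 22 = 6322.

6322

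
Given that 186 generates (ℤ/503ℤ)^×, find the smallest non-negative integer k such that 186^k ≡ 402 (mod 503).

498

Baby-step giant-step with m = ceil(sqrt(502)) = 23.
Baby table (186^j mod 503 for j=0..22):
  0:1  1:186  2:392  3:480  4:249  5:38  6:26  7:309
  8:132  9:408  10:438  11:485  12:173  13:489  14:414  15:45
  16:322  17:35  18:474  19:139  20:201  21:164  22:324
Giant step factor: 186^(-23) ≡ 372 (mod 503).
Scan 402·372^i mod 503 for i = 0, 1, …:
  i=0: 402   i=1: 153   i=2: 77   i=3: 476
  i=4: 16   i=5: 419   i=6: 441   i=7: 74
  i=8: 366   i=9: 342     …   i=20: 207
  i=21: 45
Match at i=21, j=15: k = 21·23 + 15 = 498.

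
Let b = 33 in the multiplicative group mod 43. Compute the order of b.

The order of 33 must divide p − 1 = 42 = 2 · 3 · 7.
Divisors: 1, 2, 3, 6, 7, 14, 21, 42.
Check each in increasing order: 33^1 ≡ 33;  33^2 ≡ 14;  33^3 ≡ 32;  33^6 ≡ 35;  33^7 ≡ 37;  33^14 ≡ 36;  33^21 ≡ 42;  33^42 ≡ 1.
Smallest exponent giving 1 is 42.

42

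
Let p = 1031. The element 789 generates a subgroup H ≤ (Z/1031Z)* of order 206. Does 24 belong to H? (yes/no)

no

24 ∈ ⟨789⟩ iff 24^206 ≡ 1 (mod 1031), since |⟨789⟩| = 206.
24^206 mod 1031 = 660.
Since 660 ≠ 1, 24 does not lie in the subgroup.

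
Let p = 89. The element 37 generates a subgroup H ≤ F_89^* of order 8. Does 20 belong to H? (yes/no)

no

⟨37⟩ has order 8; its elements mod 89 are {1, 12, 34, 37, 52, 55, 77, 88}.
20 is not in this set.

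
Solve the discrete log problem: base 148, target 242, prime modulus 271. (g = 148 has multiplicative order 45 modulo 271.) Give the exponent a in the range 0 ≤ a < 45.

15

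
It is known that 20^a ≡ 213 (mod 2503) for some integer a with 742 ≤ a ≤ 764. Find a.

762

Compute 20^742 mod 2503 = 1482, then multiply by 20 repeatedly:
  20^742=1482  20^743=2107  20^744=2092  20^745=1792  20^746=798
  20^747=942  20^748=1319  20^749=1350  20^750=1970  20^751=1855
  20^752=2058  20^753=1112  20^754=2216  20^755=1769  20^756=338
  20^757=1754  20^758=38  20^759=760  20^760=182  20^761=1137
  20^762=213
Found 213 at exponent 762.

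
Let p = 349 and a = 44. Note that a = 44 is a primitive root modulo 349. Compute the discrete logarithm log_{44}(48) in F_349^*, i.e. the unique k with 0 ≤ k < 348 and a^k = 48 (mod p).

Baby-step giant-step with m = ceil(sqrt(348)) = 19.
Baby table (44^j mod 349 for j=0..18):
  0:1  1:44  2:191  3:28  4:185  5:113  6:86  7:294
  8:23  9:314  10:205  11:295  12:67  13:156  14:233  15:131
  16:180  17:242  18:178
Giant step factor: 44^(-19) ≡ 34 (mod 349).
Scan 48·34^i mod 349 for i = 0, 1, …:
  i=0: 48   i=1: 236   i=2: 346   i=3: 247
  i=4: 22   i=5: 50   i=6: 304   i=7: 215
  i=8: 330   i=9: 52   i=10: 23
Match at i=10, j=8: k = 10·19 + 8 = 198.

198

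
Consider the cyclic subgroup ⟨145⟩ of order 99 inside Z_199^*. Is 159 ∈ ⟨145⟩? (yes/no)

159 ∈ ⟨145⟩ iff 159^99 ≡ 1 (mod 199), since |⟨145⟩| = 99.
159^99 mod 199 = 198.
Since 198 ≠ 1, 159 does not lie in the subgroup.

no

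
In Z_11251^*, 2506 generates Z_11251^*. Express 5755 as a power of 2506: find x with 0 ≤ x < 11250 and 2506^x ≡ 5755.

Baby-step giant-step with m = ceil(sqrt(11250)) = 107.
Baby table (2506^j mod 11251 for j=0..106):
  0:1  1:2506  2:1978  3:6428  4:8387  5:954  6:5512  7:8095
  8:517  9:1737  10:10036  11:4231  12:4444  13:9425  14:3201  15:10994
  16:8516  17:9200  18:1901  19:4733  20:2344  21:1042  22:1020  23:2143
  24:3631  25:8478  26:3980  27:5494  28:7991  29:9917  30:9794  31:5333
  32:9561  33:6487  34:9978  35:5146  36:2230  37:7884  38:548  39:666
  40:3848  41:981  42:5668  43:5246  44:5308  45:3166  46:2041  47:6792
  48:9240  49:882  50:5096  51:691  52:10243  53:5427  54:8854  55:1152
  56:6656  57:5954  58:1898  59:8466  60:7661  61:4260  62:9612  63:10532
  64:9597  65:6695  66:2429  67:283  68:385  69:8475  70:7713  71:10811
  72:11209  73:7258  74:6932  75:48  76:7778  77:4936  78:4767  79:8791
  80:788  81:5803  82:6026  83:2314  84:4619  85:9186  86:570  87:10794
  88:2360  89:7385  90:10166  91:3732  92:2811  93:1240  94:2164  95:2
  96:5012  97:3956  98:1605  99:5523  100:1908  101:11024  102:4939  103:1034
  104:3474  105:8821  106:8462
Giant step factor: 2506^(-107) ≡ 6204 (mod 11251).
Scan 5755·6204^i mod 11251 for i = 0, 1, …:
  i=0: 5755   i=1: 4597   i=2: 9754   i=3: 5938
  i=4: 3578   i=5: 10940   i=6: 5728   i=7: 5854
  i=8: 11239   i=9: 4309     …   i=58: 2139
  i=59: 5427
Match at i=59, j=53: x = 59·107 + 53 = 6366.

6366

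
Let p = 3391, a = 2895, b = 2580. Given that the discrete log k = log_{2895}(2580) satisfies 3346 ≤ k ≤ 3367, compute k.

Compute 2895^3346 mod 3391 = 288, then multiply by 2895 repeatedly:
  2895^3346=288  2895^3347=2965  2895^3348=1054  2895^3349=2821  2895^3350=1267
  2895^3351=2294  2895^3352=1552  2895^3353=3356  2895^3354=405  2895^3355=2580
Found 2580 at exponent 3355.

3355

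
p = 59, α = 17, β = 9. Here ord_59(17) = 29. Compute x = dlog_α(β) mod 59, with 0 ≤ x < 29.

17

Successive powers of 17 modulo 59:
  17^0=1  17^1=17  17^2=53  17^3=16  17^4=36  17^5=22
  17^6=20  17^7=45  17^8=57  17^9=25  17^10=12  17^11=27
  17^12=46  17^13=15  17^14=19  17^15=28  17^16=4  17^17=9
So 17^17 ≡ 9 (mod 59), giving x = 17.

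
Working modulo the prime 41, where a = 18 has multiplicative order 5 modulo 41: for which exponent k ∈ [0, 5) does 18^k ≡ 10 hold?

3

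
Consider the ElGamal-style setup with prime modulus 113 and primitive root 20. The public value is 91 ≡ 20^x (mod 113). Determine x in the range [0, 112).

106

Baby-step giant-step with m = ceil(sqrt(112)) = 11.
Baby table (20^j mod 113 for j=0..10):
  0:1  1:20  2:61  3:90  4:105  5:66  6:77  7:71
  8:64  9:37  10:62
Giant step factor: 20^(-11) ≡ 75 (mod 113).
Scan 91·75^i mod 113 for i = 0, 1, …:
  i=0: 91   i=1: 45   i=2: 98   i=3: 5
  i=4: 36   i=5: 101   i=6: 4   i=7: 74
  i=8: 13   i=9: 71
Match at i=9, j=7: x = 9·11 + 7 = 106.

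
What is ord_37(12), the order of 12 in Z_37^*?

9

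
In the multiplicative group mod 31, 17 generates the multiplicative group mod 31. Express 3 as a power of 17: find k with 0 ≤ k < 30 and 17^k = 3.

Successive powers of 17 modulo 31:
  17^0=1  17^1=17  17^2=10  17^3=15  17^4=7  17^5=26
  17^6=8  17^7=12  17^8=18  17^9=27  17^10=25  17^11=22
  17^12=2  17^13=3
So 17^13 ≡ 3 (mod 31), giving k = 13.

13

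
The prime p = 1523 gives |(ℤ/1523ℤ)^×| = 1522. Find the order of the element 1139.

761

The order of 1139 must divide p − 1 = 1522 = 2 · 761.
Divisors: 1, 2, 761, 1522.
Check each in increasing order: 1139^1 ≡ 1139;  1139^2 ≡ 1248;  1139^761 ≡ 1.
Smallest exponent giving 1 is 761.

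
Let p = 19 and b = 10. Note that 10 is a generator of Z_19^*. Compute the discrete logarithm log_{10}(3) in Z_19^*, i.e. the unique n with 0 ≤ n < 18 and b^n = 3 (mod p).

Successive powers of 10 modulo 19:
  10^0=1  10^1=10  10^2=5  10^3=12  10^4=6  10^5=3
So 10^5 ≡ 3 (mod 19), giving n = 5.

5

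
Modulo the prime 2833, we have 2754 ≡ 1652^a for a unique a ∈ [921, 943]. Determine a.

935

Compute 1652^921 mod 2833 = 499, then multiply by 1652 repeatedly:
  1652^921=499  1652^922=2778  1652^923=2629  1652^924=119  1652^925=1111
  1652^926=2421  1652^927=2129  1652^928=1355  1652^929=390  1652^930=1189
  1652^931=959  1652^932=621  1652^933=346  1652^934=2159  1652^935=2754
Found 2754 at exponent 935.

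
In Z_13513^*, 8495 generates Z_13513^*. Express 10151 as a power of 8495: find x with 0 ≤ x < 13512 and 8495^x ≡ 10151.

8740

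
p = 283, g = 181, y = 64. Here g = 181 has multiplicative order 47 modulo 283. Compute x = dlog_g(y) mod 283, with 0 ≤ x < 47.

Baby-step giant-step with m = ceil(sqrt(47)) = 7.
Baby table (181^j mod 283 for j=0..6):
  0:1  1:181  2:216  3:42  4:244  5:16  6:66
Giant step factor: 181^(-7) ≡ 250 (mod 283).
Scan 64·250^i mod 283 for i = 0, 1, …:
  i=0: 64   i=1: 152   i=2: 78   i=3: 256
  i=4: 42
Match at i=4, j=3: x = 4·7 + 3 = 31.

31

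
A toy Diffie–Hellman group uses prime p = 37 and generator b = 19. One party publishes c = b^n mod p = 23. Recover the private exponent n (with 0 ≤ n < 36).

21

Successive powers of 19 modulo 37:
  19^0=1  19^1=19  19^2=28  19^3=14  19^4=7  19^5=22
  19^6=11  19^7=24  19^8=12  19^9=6  19^10=3  19^11=20
  19^12=10  19^13=5  19^14=21  19^15=29  19^16=33  19^17=35
  19^18=36  19^19=18  19^20=9  19^21=23
So 19^21 ≡ 23 (mod 37), giving n = 21.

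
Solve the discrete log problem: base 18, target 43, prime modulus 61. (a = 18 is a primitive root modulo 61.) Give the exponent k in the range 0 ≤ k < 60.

Baby-step giant-step with m = ceil(sqrt(60)) = 8.
Baby table (18^j mod 61 for j=0..7):
  0:1  1:18  2:19  3:37  4:56  5:32  6:27  7:59
Giant step factor: 18^(-8) ≡ 22 (mod 61).
Scan 43·22^i mod 61 for i = 0, 1, …:
  i=0: 43   i=1: 31   i=2: 11   i=3: 59
Match at i=3, j=7: k = 3·8 + 7 = 31.

31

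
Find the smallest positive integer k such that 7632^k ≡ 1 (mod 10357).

10356

The order of 7632 must divide p − 1 = 10356 = 2^2 · 3 · 863.
Divisors: 1, 2, 3, 4, 6, 12, 863, 1726, 2589, 3452, 5178, 10356.
Check each in increasing order: 7632^1 ≡ 7632;  7632^2 ≡ 10013;  7632^3 ≡ 5270;  7632^4 ≡ 4409;  7632^6 ≡ 5783;  7632^12 ≡ 336;  7632^863 ≡ 9439;  7632^1726 ≡ 3807;  7632^2589 ≡ 5840;  7632^3452 ≡ 3806;  7632^5178 ≡ 10356;  7632^10356 ≡ 1.
Smallest exponent giving 1 is 10356.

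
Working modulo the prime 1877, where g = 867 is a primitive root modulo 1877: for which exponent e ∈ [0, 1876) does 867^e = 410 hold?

430

Baby-step giant-step with m = ceil(sqrt(1876)) = 44.
Baby table (867^j mod 1877 for j=0..43):
  0:1  1:867  2:889  3:1193  4:104  5:72  6:483  7:190
  8:1431  9:1857  10:1430  11:990  12:541  13:1674  14:437  15:1602
  16:1831  17:1412  18:400  19:1432  20:847  21:442  22:306  23:645
  24:1746  25:920  26:1792  27:1385  28:1392  29:1830  30:545  31:1388
  32:239  33:743  34:370  35:1700  36:455  37:315  38:940  39:362
  40:395  41:851  42:156  43:108
Giant step factor: 867^(-44) ≡ 1149 (mod 1877).
Scan 410·1149^i mod 1877 for i = 0, 1, …:
  i=0: 410   i=1: 1840   i=2: 658   i=3: 1488
  i=4: 1642   i=5: 273   i=6: 218   i=7: 841
  i=8: 1531   i=9: 370
Match at i=9, j=34: e = 9·44 + 34 = 430.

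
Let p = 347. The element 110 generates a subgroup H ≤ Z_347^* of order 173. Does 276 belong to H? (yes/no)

276 ∈ ⟨110⟩ iff 276^173 ≡ 1 (mod 347), since |⟨110⟩| = 173.
276^173 mod 347 = 346.
Since 346 ≠ 1, 276 does not lie in the subgroup.

no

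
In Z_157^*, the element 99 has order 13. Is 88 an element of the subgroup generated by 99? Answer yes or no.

88 ∈ ⟨99⟩ iff 88^13 ≡ 1 (mod 157), since |⟨99⟩| = 13.
88^13 mod 157 = 135.
Since 135 ≠ 1, 88 does not lie in the subgroup.

no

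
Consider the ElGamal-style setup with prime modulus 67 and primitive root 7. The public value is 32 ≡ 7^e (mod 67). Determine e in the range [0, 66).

49

Baby-step giant-step with m = ceil(sqrt(66)) = 9.
Baby table (7^j mod 67 for j=0..8):
  0:1  1:7  2:49  3:8  4:56  5:57  6:64  7:46
  8:54
Giant step factor: 7^(-9) ≡ 53 (mod 67).
Scan 32·53^i mod 67 for i = 0, 1, …:
  i=0: 32   i=1: 21   i=2: 41   i=3: 29
  i=4: 63   i=5: 56
Match at i=5, j=4: e = 5·9 + 4 = 49.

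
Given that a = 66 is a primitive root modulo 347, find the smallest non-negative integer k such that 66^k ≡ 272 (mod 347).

Baby-step giant-step with m = ceil(sqrt(346)) = 19.
Baby table (66^j mod 347 for j=0..18):
  0:1  1:66  2:192  3:180  4:82  5:207  6:129  7:186
  8:131  9:318  10:168  11:331  12:332  13:51  14:243  15:76
  16:158  17:18  18:147
Giant step factor: 66^(-19) ≡ 223 (mod 347).
Scan 272·223^i mod 347 for i = 0, 1, …:
  i=0: 272   i=1: 278   i=2: 228   i=3: 182
  i=4: 334   i=5: 224   i=6: 331
Match at i=6, j=11: k = 6·19 + 11 = 125.

125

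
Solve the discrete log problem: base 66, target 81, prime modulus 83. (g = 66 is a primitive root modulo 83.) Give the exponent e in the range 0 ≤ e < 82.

Baby-step giant-step with m = ceil(sqrt(82)) = 10.
Baby table (66^j mod 83 for j=0..9):
  0:1  1:66  2:40  3:67  4:23  5:24  6:7  7:47
  8:31  9:54
Giant step factor: 66^(-10) ≡ 33 (mod 83).
Scan 81·33^i mod 83 for i = 0, 1, …:
  i=0: 81   i=1: 17   i=2: 63   i=3: 4
  i=4: 49   i=5: 40
Match at i=5, j=2: e = 5·10 + 2 = 52.

52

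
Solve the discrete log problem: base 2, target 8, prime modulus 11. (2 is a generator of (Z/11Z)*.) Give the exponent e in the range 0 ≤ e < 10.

3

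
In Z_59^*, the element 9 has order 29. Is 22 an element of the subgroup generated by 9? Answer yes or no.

22 ∈ ⟨9⟩ iff 22^29 ≡ 1 (mod 59), since |⟨9⟩| = 29.
22^29 mod 59 = 1.
Since 1 = 1, 22 lies in the subgroup.

yes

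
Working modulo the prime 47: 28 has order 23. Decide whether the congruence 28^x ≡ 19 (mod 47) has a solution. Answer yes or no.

19 ∈ ⟨28⟩ iff 19^23 ≡ 1 (mod 47), since |⟨28⟩| = 23.
19^23 mod 47 = 46.
Since 46 ≠ 1, 19 does not lie in the subgroup.

no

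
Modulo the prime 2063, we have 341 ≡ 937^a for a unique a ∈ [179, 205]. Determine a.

180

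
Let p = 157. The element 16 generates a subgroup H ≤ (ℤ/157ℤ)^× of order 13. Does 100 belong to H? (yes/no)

100 ∈ ⟨16⟩ iff 100^13 ≡ 1 (mod 157), since |⟨16⟩| = 13.
100^13 mod 157 = 144.
Since 144 ≠ 1, 100 does not lie in the subgroup.

no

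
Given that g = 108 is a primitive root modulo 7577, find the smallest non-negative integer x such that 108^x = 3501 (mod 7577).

5143

Baby-step giant-step with m = ceil(sqrt(7576)) = 88.
Baby table (108^j mod 7577 for j=0..87):
  0:1  1:108  2:4087  3:1930  4:3861  5:253  6:4593  7:3539
  8:3362  9:6977  10:3393  11:2748  12:1281  13:1962  14:7317  15:2228
  16:5737  17:5859  18:3881  19:2413  20:2986  21:4254  22:4812  23:4460
  24:4329  25:5335  26:328  27:5116  28:6984  29:4149  30:1049  31:7214
  32:6258  33:1511  34:4071  35:202  36:6662  37:7258  38:3433  39:7068
  40:5644  41:3392  42:2640  43:4771  44:32  45:3456  46:1975  47:1144
  48:2320  49:519  50:3013  51:7170  52:1506  53:3531  54:2498  55:4589
  56:3107  57:2168  58:6834  59:3103  60:1736  61:5640  62:2960  63:1446
  64:4628  65:7319  66:2444  67:6334  68:2142  69:4026  70:2919  71:4595
  72:3755  73:3959  74:3260  75:3538  76:3254  77:2890  78:1463  79:6464
  80:1028  81:4946  82:3778  83:6443  84:6337  85:2466  86:1133  87:1132
Giant step factor: 108^(-88) ≡ 2538 (mod 7577).
Scan 3501·2538^i mod 7577 for i = 0, 1, …:
  i=0: 3501   i=1: 5294   i=2: 2151   i=3: 3798
  i=4: 1380   i=5: 1866   i=6: 283   i=7: 6016
  i=8: 953   i=9: 1651     …   i=57: 1597
  i=58: 7068
Match at i=58, j=39: x = 58·88 + 39 = 5143.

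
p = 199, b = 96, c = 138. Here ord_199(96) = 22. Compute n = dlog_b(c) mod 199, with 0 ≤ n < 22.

9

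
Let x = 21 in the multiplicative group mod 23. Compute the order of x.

The order of 21 must divide p − 1 = 22 = 2 · 11.
Divisors: 1, 2, 11, 22.
Check each in increasing order: 21^1 ≡ 21;  21^2 ≡ 4;  21^11 ≡ 22;  21^22 ≡ 1.
Smallest exponent giving 1 is 22.

22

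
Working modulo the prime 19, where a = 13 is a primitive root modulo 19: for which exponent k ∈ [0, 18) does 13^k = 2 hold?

11

Successive powers of 13 modulo 19:
  13^0=1  13^1=13  13^2=17  13^3=12  13^4=4  13^5=14
  13^6=11  13^7=10  13^8=16  13^9=18  13^10=6  13^11=2
So 13^11 ≡ 2 (mod 19), giving k = 11.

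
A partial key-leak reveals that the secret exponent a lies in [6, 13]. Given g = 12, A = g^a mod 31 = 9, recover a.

Compute 12^6 mod 31 = 2, then multiply by 12 repeatedly:
  12^6=2  12^7=24  12^8=9
Found 9 at exponent 8.

8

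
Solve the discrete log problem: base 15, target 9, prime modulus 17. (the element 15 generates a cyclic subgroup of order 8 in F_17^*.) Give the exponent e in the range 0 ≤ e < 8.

Successive powers of 15 modulo 17:
  15^0=1  15^1=15  15^2=4  15^3=9
So 15^3 ≡ 9 (mod 17), giving e = 3.

3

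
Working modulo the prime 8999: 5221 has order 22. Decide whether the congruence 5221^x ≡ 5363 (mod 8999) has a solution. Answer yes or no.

yes

5363 ∈ ⟨5221⟩ iff 5363^22 ≡ 1 (mod 8999), since |⟨5221⟩| = 22.
5363^22 mod 8999 = 1.
Since 1 = 1, 5363 lies in the subgroup.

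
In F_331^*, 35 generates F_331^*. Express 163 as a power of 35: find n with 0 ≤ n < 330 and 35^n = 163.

Baby-step giant-step with m = ceil(sqrt(330)) = 19.
Baby table (35^j mod 331 for j=0..18):
  0:1  1:35  2:232  3:176  4:202  5:119  6:193  7:135
  8:91  9:206  10:259  11:128  12:177  13:237  14:20  15:38
  16:6  17:210  18:68
Giant step factor: 35^(-19) ≡ 310 (mod 331).
Scan 163·310^i mod 331 for i = 0, 1, …:
  i=0: 163   i=1: 218   i=2: 56   i=3: 148
  i=4: 202
Match at i=4, j=4: n = 4·19 + 4 = 80.

80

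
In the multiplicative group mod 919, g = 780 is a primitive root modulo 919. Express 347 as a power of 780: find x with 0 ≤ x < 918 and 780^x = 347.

509

Baby-step giant-step with m = ceil(sqrt(918)) = 31.
Baby table (780^j mod 919 for j=0..30):
  0:1  1:780  2:22  3:618  4:484  5:730  6:539  7:437
  8:830  9:424  10:799  11:138  12:117  13:279  14:736  15:624
  16:569  17:862  18:571  19:584  20:615  21:901  22:664  23:523
  24:823  25:478  26:645  27:407  28:405  29:683  30:639
Giant step factor: 780^(-31) ≡ 528 (mod 919).
Scan 347·528^i mod 919 for i = 0, 1, …:
  i=0: 347   i=1: 335   i=2: 432   i=3: 184
  i=4: 657   i=5: 433   i=6: 712   i=7: 65
  i=8: 317   i=9: 118     …   i=15: 695
  i=16: 279
Match at i=16, j=13: x = 16·31 + 13 = 509.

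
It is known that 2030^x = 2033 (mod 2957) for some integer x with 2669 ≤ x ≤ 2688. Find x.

2676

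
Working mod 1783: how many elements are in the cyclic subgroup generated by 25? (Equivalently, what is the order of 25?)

The order of 25 must divide p − 1 = 1782 = 2 · 3^4 · 11.
Divisors: 1, 2, 3, 6, 9, 11, 18, 22, 27, 33, 54, 66, 81, 99, 162, 198, 297, 594, 891, 1782.
Check each in increasing order: 25^1 ≡ 25;  25^2 ≡ 625;  25^3 ≡ 1361;  25^6 ≡ 1567;  25^9 ≡ 219;  25^11 ≡ 1367;  25^18 ≡ 1603;  25^22 ≡ 105;  25^27 ≡ 1589;  25^33 ≡ 895;  25^54 ≡ 193;  25^66 ≡ 458;  25^81 ≡ 1.
Smallest exponent giving 1 is 81.

81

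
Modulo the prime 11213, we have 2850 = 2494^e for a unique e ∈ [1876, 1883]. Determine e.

1883

Compute 2494^1876 mod 11213 = 7040, then multiply by 2494 repeatedly:
  2494^1876=7040  2494^1877=9415  2494^1878=988  2494^1879=8425  2494^1880=10001
  2494^1881=4782  2494^1882=6889  2494^1883=2850
Found 2850 at exponent 1883.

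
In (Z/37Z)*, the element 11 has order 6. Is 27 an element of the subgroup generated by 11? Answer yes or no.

27 ∈ ⟨11⟩ iff 27^6 ≡ 1 (mod 37), since |⟨11⟩| = 6.
27^6 mod 37 = 1.
Since 1 = 1, 27 lies in the subgroup.

yes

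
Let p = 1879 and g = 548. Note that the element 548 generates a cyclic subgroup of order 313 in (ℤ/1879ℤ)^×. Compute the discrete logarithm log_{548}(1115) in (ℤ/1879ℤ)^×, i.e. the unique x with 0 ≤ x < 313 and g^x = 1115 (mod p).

305

Baby-step giant-step with m = ceil(sqrt(313)) = 18.
Baby table (548^j mod 1879 for j=0..17):
  0:1  1:548  2:1543  3:14  4:156  5:933  6:196  7:305
  8:1788  9:865  10:512  11:605  12:836  13:1531  14:954  15:430
  16:765  17:203
Giant step factor: 548^(-18) ≡ 1305 (mod 1879).
Scan 1115·1305^i mod 1879 for i = 0, 1, …:
  i=0: 1115   i=1: 729   i=2: 571   i=3: 1071
  i=4: 1558   i=5: 112   i=6: 1477   i=7: 1510
  i=8: 1358   i=9: 293     …   i=15: 710
  i=16: 203
Match at i=16, j=17: x = 16·18 + 17 = 305.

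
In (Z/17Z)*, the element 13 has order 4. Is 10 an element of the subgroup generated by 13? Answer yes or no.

10 ∈ ⟨13⟩ iff 10^4 ≡ 1 (mod 17), since |⟨13⟩| = 4.
10^4 mod 17 = 4.
Since 4 ≠ 1, 10 does not lie in the subgroup.

no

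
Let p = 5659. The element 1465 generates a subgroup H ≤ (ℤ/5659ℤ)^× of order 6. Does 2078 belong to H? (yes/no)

no

⟨1465⟩ has order 6; its elements mod 5659 are {1, 1464, 1465, 4194, 4195, 5658}.
2078 is not in this set.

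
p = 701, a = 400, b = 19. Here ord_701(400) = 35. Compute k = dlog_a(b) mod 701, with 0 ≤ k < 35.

Successive powers of 400 modulo 701:
  400^0=1  400^1=400  400^2=172  400^3=102  400^4=142  400^5=19
So 400^5 ≡ 19 (mod 701), giving k = 5.

5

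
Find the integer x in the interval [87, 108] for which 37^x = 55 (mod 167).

Compute 37^87 mod 167 = 80, then multiply by 37 repeatedly:
  37^87=80  37^88=121  37^89=135  37^90=152  37^91=113
  37^92=6  37^93=55
Found 55 at exponent 93.

93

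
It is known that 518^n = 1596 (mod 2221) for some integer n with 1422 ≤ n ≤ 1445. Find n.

Compute 518^1422 mod 2221 = 1226, then multiply by 518 repeatedly:
  518^1422=1226  518^1423=2083  518^1424=1809  518^1425=2021  518^1426=787
  518^1427=1223  518^1428=529  518^1429=839  518^1430=1507  518^1431=1055
  518^1432=124  518^1433=2044  518^1434=1596
Found 1596 at exponent 1434.

1434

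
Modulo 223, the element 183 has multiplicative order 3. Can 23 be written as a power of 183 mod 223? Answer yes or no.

no

23 ∈ ⟨183⟩ iff 23^3 ≡ 1 (mod 223), since |⟨183⟩| = 3.
23^3 mod 223 = 125.
Since 125 ≠ 1, 23 does not lie in the subgroup.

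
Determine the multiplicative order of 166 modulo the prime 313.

The order of 166 must divide p − 1 = 312 = 2^3 · 3 · 13.
Divisors: 1, 2, 3, 4, 6, 8, 12, 13, 24, 26, 39, 52, 78, 104, 156, 312.
Check each in increasing order: 166^1 ≡ 166;  166^2 ≡ 12;  166^3 ≡ 114;  166^4 ≡ 144;  166^6 ≡ 163;  166^8 ≡ 78;  166^12 ≡ 277;  166^13 ≡ 284;  166^24 ≡ 44;  166^26 ≡ 215;  166^39 ≡ 25;  166^52 ≡ 214;  166^78 ≡ 312;  166^104 ≡ 98;  166^156 ≡ 1.
Smallest exponent giving 1 is 156.

156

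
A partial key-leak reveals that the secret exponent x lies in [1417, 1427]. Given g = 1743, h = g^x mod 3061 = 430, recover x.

1422

Compute 1743^1417 mod 3061 = 1393, then multiply by 1743 repeatedly:
  1743^1417=1393  1743^1418=626  1743^1419=1402  1743^1420=1008  1743^1421=2991
  1743^1422=430
Found 430 at exponent 1422.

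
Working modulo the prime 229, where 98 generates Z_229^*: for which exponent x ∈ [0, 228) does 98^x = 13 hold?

Baby-step giant-step with m = ceil(sqrt(228)) = 16.
Baby table (98^j mod 229 for j=0..15):
  0:1  1:98  2:215  3:2  4:196  5:201  6:4  7:163
  8:173  9:8  10:97  11:117  12:16  13:194  14:5  15:32
Giant step factor: 98^(-16) ≡ 193 (mod 229).
Scan 13·193^i mod 229 for i = 0, 1, …:
  i=0: 13   i=1: 219   i=2: 131   i=3: 93
  i=4: 87   i=5: 74   i=6: 84   i=7: 182
  i=8: 89   i=9: 2
Match at i=9, j=3: x = 9·16 + 3 = 147.

147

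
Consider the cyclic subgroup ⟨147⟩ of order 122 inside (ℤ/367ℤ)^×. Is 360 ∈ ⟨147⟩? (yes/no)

yes

360 ∈ ⟨147⟩ iff 360^122 ≡ 1 (mod 367), since |⟨147⟩| = 122.
360^122 mod 367 = 1.
Since 1 = 1, 360 lies in the subgroup.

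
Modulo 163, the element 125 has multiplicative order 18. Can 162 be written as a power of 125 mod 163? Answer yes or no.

⟨125⟩ has order 18; its elements mod 163 are {1, 23, 30, 38, 40, 53, 58, 59, 78, 85, 104, 105, 110, 123, 125, 133, 140, 162}.
162 is in this set.

yes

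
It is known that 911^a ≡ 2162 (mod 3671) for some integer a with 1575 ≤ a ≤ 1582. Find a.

1582

Compute 911^1575 mod 3671 = 1711, then multiply by 911 repeatedly:
  911^1575=1711  911^1576=2217  911^1577=637  911^1578=289  911^1579=2638
  911^1580=2384  911^1581=2263  911^1582=2162
Found 2162 at exponent 1582.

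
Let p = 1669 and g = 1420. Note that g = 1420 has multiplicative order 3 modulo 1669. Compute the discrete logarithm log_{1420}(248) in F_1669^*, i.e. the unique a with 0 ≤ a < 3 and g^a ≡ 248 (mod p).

2

Successive powers of 1420 modulo 1669:
  1420^0=1  1420^1=1420  1420^2=248
So 1420^2 ≡ 248 (mod 1669), giving a = 2.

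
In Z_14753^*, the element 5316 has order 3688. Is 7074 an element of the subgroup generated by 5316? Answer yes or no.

no

7074 ∈ ⟨5316⟩ iff 7074^3688 ≡ 1 (mod 14753), since |⟨5316⟩| = 3688.
7074^3688 mod 14753 = 10670.
Since 10670 ≠ 1, 7074 does not lie in the subgroup.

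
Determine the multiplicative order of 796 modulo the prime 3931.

131

The order of 796 must divide p − 1 = 3930 = 2 · 3 · 5 · 131.
Divisors: 1, 2, 3, 5, 6, 10, 15, 30, 131, 262, 393, 655, 786, 1310, 1965, 3930.
Check each in increasing order: 796^1 ≡ 796;  796^2 ≡ 725;  796^3 ≡ 3174;  796^5 ≡ 1515;  796^6 ≡ 3054;  796^10 ≡ 3452;  796^15 ≡ 1550;  796^30 ≡ 659;  796^131 ≡ 1.
Smallest exponent giving 1 is 131.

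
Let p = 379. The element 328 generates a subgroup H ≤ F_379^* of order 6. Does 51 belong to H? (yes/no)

⟨328⟩ has order 6; its elements mod 379 are {1, 51, 52, 327, 328, 378}.
51 is in this set.

yes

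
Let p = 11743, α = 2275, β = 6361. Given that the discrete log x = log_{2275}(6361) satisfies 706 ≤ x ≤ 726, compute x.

Compute 2275^706 mod 11743 = 8150, then multiply by 2275 repeatedly:
  2275^706=8150  2275^707=10796  2275^708=6287  2275^709=11694  2275^710=5955
  2275^711=7946  2275^712=4673  2275^713=3660  2275^714=713  2275^715=1541
  2275^716=6361
Found 6361 at exponent 716.

716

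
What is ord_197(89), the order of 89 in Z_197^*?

196

The order of 89 must divide p − 1 = 196 = 2^2 · 7^2.
Divisors: 1, 2, 4, 7, 14, 28, 49, 98, 196.
Check each in increasing order: 89^1 ≡ 89;  89^2 ≡ 41;  89^4 ≡ 105;  89^7 ≡ 177;  89^14 ≡ 6;  89^28 ≡ 36;  89^49 ≡ 14;  89^98 ≡ 196;  89^196 ≡ 1.
Smallest exponent giving 1 is 196.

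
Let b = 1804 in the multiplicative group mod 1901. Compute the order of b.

The order of 1804 must divide p − 1 = 1900 = 2^2 · 5^2 · 19.
Divisors: 1, 2, 4, 5, 10, 19, 20, 25, 38, 50, 76, 95, 100, 190, 380, 475, 950, 1900.
Check each in increasing order: 1804^1 ≡ 1804;  1804^2 ≡ 1805;  1804^4 ≡ 1612;  1804^5 ≡ 1419;  1804^10 ≡ 402;  1804^19 ≡ 39;  1804^20 ≡ 19;  1804^25 ≡ 347;  1804^38 ≡ 1521;  1804^50 ≡ 646;  1804^76 ≡ 1825;  1804^95 ≡ 838;  1804^100 ≡ 997;  1804^190 ≡ 775;  1804^380 ≡ 1810;  1804^475 ≡ 1683;  1804^950 ≡ 1900;  1804^1900 ≡ 1.
Smallest exponent giving 1 is 1900.

1900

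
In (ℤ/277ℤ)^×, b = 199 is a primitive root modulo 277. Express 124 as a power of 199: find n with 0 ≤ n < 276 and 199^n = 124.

151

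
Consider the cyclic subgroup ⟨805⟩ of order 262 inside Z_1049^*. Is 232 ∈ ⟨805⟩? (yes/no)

232 ∈ ⟨805⟩ iff 232^262 ≡ 1 (mod 1049), since |⟨805⟩| = 262.
232^262 mod 1049 = 1.
Since 1 = 1, 232 lies in the subgroup.

yes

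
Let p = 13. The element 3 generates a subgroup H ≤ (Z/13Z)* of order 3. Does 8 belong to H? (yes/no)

⟨3⟩ has order 3; its elements mod 13 are {1, 3, 9}.
8 is not in this set.

no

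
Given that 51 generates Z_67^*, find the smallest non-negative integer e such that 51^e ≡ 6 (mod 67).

10

Successive powers of 51 modulo 67:
  51^0=1  51^1=51  51^2=55  51^3=58  51^4=10  51^5=41
  51^6=14  51^7=44  51^8=33  51^9=8  51^10=6
So 51^10 ≡ 6 (mod 67), giving e = 10.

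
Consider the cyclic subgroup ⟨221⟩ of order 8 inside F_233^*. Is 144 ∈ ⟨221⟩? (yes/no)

yes

144 ∈ ⟨221⟩ iff 144^8 ≡ 1 (mod 233), since |⟨221⟩| = 8.
144^8 mod 233 = 1.
Since 1 = 1, 144 lies in the subgroup.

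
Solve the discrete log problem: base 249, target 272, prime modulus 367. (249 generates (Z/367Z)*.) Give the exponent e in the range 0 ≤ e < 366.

335

Baby-step giant-step with m = ceil(sqrt(366)) = 20.
Baby table (249^j mod 367 for j=0..19):
  0:1  1:249  2:345  3:27  4:117  5:140  6:362  7:223
  8:110  9:232  10:149  11:34  12:25  13:353  14:184  15:308
  16:356  17:197  18:242  19:70
Giant step factor: 249^(-20) ≡ 73 (mod 367).
Scan 272·73^i mod 367 for i = 0, 1, …:
  i=0: 272   i=1: 38   i=2: 205   i=3: 285
  i=4: 253   i=5: 119   i=6: 246   i=7: 342
  i=8: 10   i=9: 363     …   i=15: 331
  i=16: 308
Match at i=16, j=15: e = 16·20 + 15 = 335.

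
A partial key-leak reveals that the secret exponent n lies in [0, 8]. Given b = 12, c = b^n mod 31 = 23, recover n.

3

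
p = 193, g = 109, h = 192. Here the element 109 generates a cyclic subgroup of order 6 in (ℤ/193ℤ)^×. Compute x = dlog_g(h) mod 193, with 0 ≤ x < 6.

Successive powers of 109 modulo 193:
  109^0=1  109^1=109  109^2=108  109^3=192
So 109^3 ≡ 192 (mod 193), giving x = 3.

3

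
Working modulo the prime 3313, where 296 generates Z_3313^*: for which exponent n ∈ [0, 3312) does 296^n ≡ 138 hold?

2414

Baby-step giant-step with m = ceil(sqrt(3312)) = 58.
Baby table (296^j mod 3313 for j=0..57):
  0:1  1:296  2:1478  3:172  4:1217  5:2428  6:3080  7:605
  8:178  9:2993  10:1357  11:799  12:1281  13:1494  14:1595  15:1674
  16:1867  17:2674  18:3010  19:3076  20:2734  21:892  22:2305  23:3115
  24:1026  25:2213  26:2387  27:883  28:2954  29:3065  30:2791  31:1199
  32:413  33:2980  34:822  35:1463  36:2358  37:2238  38:3161  39:1390
  40:628  41:360  42:544  43:2000  44:2286  45:804  46:2761  47:2258
  48:2455  49:1133  50:755  51:1509  52:2722  53:653  54:1134  55:1051
  56:2987  57:2894
Giant step factor: 296^(-58) ≡ 3088 (mod 3313).
Scan 138·3088^i mod 3313 for i = 0, 1, …:
  i=0: 138   i=1: 2080   i=2: 2446   i=3: 2921
  i=4: 2062   i=5: 3183   i=6: 2746   i=7: 1681
  i=8: 2770   i=9: 2907     …   i=40: 3170
  i=41: 2358
Match at i=41, j=36: n = 41·58 + 36 = 2414.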